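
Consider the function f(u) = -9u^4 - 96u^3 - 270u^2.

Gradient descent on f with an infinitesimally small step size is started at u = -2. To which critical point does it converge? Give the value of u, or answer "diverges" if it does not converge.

-3

f'(u) = -36u(u + 3)(u + 5), so f'(-2) = 216.
Gradient descent moves in the -f' direction, i.e. u is decreasing.
The nearest critical point in that direction is u = -3, where f'' = 216 > 0 (a local minimum). The iterate converges there.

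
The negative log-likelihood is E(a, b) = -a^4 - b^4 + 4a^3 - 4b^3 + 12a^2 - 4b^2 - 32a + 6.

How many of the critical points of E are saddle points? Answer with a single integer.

E separates as a function of a plus a function of b, so ∇E=0 decouples.
∂E/∂a = -4(a - 4)(a - 1)(a + 2) = 0 at a ∈ {-2, 1, 4}; ∂E/∂b = -4b(b + 1)(b + 2) = 0 at b ∈ {-2, -1, 0}.
The Hessian is diagonal: diag(E_aa, E_bb). Second derivatives: E_aa(-2)=-72, E_aa(1)=36, E_aa(4)=-72; E_bb(-2)=-8, E_bb(-1)=4, E_bb(0)=-8.
Saddle points occur where the two diagonal entries have opposite signs: (-2, -1), (1, -2), (1, 0), (4, -1). Count: 4.

4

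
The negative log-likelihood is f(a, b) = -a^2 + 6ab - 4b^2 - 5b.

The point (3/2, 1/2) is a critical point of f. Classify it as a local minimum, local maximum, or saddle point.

saddle point

The Hessian of f is constant: H = [[-2, 6], [6, -8]].
det(H) = (-2)·(-8) − 6² = -20.
Since det(H) < 0, H is indefinite and the critical point is a saddle point.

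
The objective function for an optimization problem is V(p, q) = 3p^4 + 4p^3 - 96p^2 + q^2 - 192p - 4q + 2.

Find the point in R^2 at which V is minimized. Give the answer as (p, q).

V(p,q) separates as A(p) + B(q) + 2, so its minimum is min A + min B + 2.
A'(p) = 12(p - 4)(p + 1)(p + 4) vanishes at p ∈ {-4, -1, 4}; B'(q) = 2q - 4 vanishes at q ∈ {2}.
Local minima of A (where A''>0): A(-4)=-256, A(4)=-1280. Local minima of B: B(2)=-4.
So the global minimum of V is A(4) + B(2) + 2 = -1280 − 4 + 2 = -1282, attained at (4, 2).

(4, 2)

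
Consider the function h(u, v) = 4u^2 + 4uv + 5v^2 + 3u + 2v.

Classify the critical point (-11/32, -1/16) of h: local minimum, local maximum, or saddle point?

local minimum

The Hessian of h is constant: H = [[8, 4], [4, 10]].
det(H) = 8·10 − 4² = 64.
det(H) > 0 and tr(H) = 18 > 0, so H is positive definite and the point is a local minimum.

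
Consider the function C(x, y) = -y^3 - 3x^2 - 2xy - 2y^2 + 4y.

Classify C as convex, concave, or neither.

The term -y^3 is cubic, so the Hessian is not constant.
∂²C/∂y² = -6y - 4, which takes both signs as y varies (negative for sufficiently large y). A diagonal entry of the Hessian changing sign means the Hessian is neither positive- nor negative-semidefinite on all of R^2.

neither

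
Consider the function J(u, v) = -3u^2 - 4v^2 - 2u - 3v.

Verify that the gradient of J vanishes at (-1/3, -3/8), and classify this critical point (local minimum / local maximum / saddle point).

local maximum

∇J = (-6u - 2, -8v - 3); substituting (-1/3, -3/8) gives ∇J = (0, 0), so (-1/3, -3/8) is indeed a critical point.
The Hessian of J is constant: H = [[-6, 0], [0, -8]].
det(H) = (-6)·(-8) − 0² = 48.
det(H) > 0 and tr(H) = -14 < 0, so H is negative definite and the point is a local maximum.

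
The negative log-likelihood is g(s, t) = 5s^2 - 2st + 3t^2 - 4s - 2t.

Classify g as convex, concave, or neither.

g is quadratic, so its Hessian is the constant matrix H = [[10, -2], [-2, 6]].
det(H) = 56, tr(H) = 16.
det(H) > 0 and tr(H) > 0, so H is positive definite everywhere: convex.

convex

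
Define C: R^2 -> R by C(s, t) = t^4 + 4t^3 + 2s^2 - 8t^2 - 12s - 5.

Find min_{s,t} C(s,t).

-151

C(s,t) separates as P(s) + Q(t) − 5, so its minimum is min P + min Q − 5.
P'(s) = 4s - 12 vanishes at s ∈ {3}; Q'(t) = 4t(t - 1)(t + 4) vanishes at t ∈ {-4, 0, 1}.
Local minima of P (where P''>0): P(3)=-18. Local minima of Q: Q(-4)=-128, Q(1)=-3.
So the global minimum of C is P(3) + Q(-4) − 5 = -18 − 128 − 5 = -151, attained at (3, -4).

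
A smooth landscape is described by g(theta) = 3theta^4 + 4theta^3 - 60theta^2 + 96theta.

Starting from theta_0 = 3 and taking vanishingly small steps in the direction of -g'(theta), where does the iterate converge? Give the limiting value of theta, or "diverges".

2

g'(theta) = 12(theta - 2)(theta - 1)(theta + 4), so g'(3) = 168.
Gradient descent moves in the -g' direction, i.e. theta is decreasing.
The nearest critical point in that direction is theta = 2, where g'' = 72 > 0 (a local minimum). The iterate converges there.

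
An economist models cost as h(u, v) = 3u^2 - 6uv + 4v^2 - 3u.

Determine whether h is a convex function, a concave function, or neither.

h is quadratic, so its Hessian is the constant matrix H = [[6, -6], [-6, 8]].
det(H) = 12, tr(H) = 14.
det(H) > 0 and tr(H) > 0, so H is positive definite everywhere: convex.

convex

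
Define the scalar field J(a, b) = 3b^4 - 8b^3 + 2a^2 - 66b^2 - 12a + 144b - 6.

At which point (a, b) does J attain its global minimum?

(3, -3)

J(a,b) separates as P(a) + Q(b) − 6, so its minimum is min P + min Q − 6.
P'(a) = 4a - 12 vanishes at a ∈ {3}; Q'(b) = 12(b - 4)(b - 1)(b + 3) vanishes at b ∈ {-3, 1, 4}.
Local minima of P (where P''>0): P(3)=-18. Local minima of Q: Q(-3)=-567, Q(4)=-224.
So the global minimum of J is P(3) + Q(-3) − 6 = -18 − 567 − 6 = -591, attained at (3, -3).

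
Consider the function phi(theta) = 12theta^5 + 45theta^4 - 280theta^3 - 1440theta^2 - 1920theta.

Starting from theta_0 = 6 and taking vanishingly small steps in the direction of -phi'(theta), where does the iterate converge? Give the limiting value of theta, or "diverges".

4

phi'(theta) = 60(theta - 4)(theta + 1)(theta + 2)(theta + 4), so phi'(6) = 67200.
Gradient descent moves in the -phi' direction, i.e. theta is decreasing.
The nearest critical point in that direction is theta = 4, where phi'' = 14400 > 0 (a local minimum). The iterate converges there.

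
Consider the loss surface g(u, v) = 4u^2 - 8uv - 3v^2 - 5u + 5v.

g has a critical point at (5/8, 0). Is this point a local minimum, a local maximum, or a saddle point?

The Hessian of g is constant: H = [[8, -8], [-8, -6]].
det(H) = 8·(-6) − (-8)² = -112.
Since det(H) < 0, H is indefinite and the critical point is a saddle point.

saddle point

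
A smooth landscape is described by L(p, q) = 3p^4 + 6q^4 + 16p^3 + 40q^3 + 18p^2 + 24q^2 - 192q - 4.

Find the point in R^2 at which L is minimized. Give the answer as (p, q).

(-3, 1)

L(p,q) separates as A(p) + B(q) − 4, so its minimum is min A + min B − 4.
A'(p) = 12p(p + 1)(p + 3) vanishes at p ∈ {-3, -1, 0}; B'(q) = 24(q - 1)(q + 2)(q + 4) vanishes at q ∈ {-4, -2, 1}.
Local minima of A (where A''>0): A(-3)=-27, A(0)=0. Local minima of B: B(-4)=128, B(1)=-122.
So the global minimum of L is A(-3) + B(1) − 4 = -27 − 122 − 4 = -153, attained at (-3, 1).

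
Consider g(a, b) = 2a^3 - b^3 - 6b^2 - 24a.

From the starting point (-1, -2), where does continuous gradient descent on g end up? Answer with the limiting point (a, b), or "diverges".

(2, -4)

g is separable, so gradient descent decouples: a follows -∂g/∂a, b follows -∂g/∂b.
∂g/∂a = 6(a - 2)(a + 2); at a=-1 this is -18, so a increases.
∂g/∂b = -3b(b + 4); at b=-2 this is 12, so b decreases.
a converges to its nearest critical value 2 (a local min of the a-part); b converges to -4. The iterate converges to (2, -4).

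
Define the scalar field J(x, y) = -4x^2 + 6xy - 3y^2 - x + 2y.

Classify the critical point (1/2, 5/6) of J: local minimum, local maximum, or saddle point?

The Hessian of J is constant: H = [[-8, 6], [6, -6]].
det(H) = (-8)·(-6) − 6² = 12.
det(H) > 0 and tr(H) = -14 < 0, so H is negative definite and the point is a local maximum.

local maximum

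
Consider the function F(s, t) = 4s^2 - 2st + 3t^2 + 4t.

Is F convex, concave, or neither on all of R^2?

F is quadratic, so its Hessian is the constant matrix H = [[8, -2], [-2, 6]].
det(H) = 44, tr(H) = 14.
det(H) > 0 and tr(H) > 0, so H is positive definite everywhere: convex.

convex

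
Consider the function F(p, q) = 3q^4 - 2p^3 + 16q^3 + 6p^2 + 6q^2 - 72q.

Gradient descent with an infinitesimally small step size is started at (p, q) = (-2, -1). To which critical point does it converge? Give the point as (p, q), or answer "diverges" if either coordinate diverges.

F is separable, so gradient descent decouples: p follows -∂F/∂p, q follows -∂F/∂q.
∂F/∂p = -6p(p - 2); at p=-2 this is -48, so p increases.
∂F/∂q = 12(q - 1)(q + 2)(q + 3); at q=-1 this is -48, so q increases.
p converges to its nearest critical value 0 (a local min of the p-part); q converges to 1. The iterate converges to (0, 1).

(0, 1)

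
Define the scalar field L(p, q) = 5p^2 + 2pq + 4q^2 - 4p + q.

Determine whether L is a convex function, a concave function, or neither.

convex

L is quadratic, so its Hessian is the constant matrix H = [[10, 2], [2, 8]].
det(H) = 76, tr(H) = 18.
det(H) > 0 and tr(H) > 0, so H is positive definite everywhere: convex.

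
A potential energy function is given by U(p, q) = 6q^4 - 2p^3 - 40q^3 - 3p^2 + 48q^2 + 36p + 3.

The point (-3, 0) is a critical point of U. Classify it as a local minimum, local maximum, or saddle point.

local minimum

The mixed partial ∂²U/∂p∂q is 0, so the Hessian at any point is diag(U_pp, U_qq) = diag(-6(2p + 1), 24(3q^2 - 10q + 4)).
At (-3, 0): H = diag(30, 96).
Both eigenvalues are positive, so H is positive definite: a local minimum.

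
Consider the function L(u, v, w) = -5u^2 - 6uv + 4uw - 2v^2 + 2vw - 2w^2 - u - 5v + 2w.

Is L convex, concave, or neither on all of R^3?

L is quadratic, so its Hessian is the constant matrix H = [[-10, -6, 4], [-6, -4, 2], [4, 2, -4]].
Leading principal minors: -10, 4, -8.
Signs alternate −, +, − ⇒ H ≺ 0 ⇒ concave.

concave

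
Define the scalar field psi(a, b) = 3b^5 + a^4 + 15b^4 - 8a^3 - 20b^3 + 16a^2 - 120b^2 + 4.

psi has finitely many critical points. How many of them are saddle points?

psi separates as a function of a plus a function of b, so ∇psi=0 decouples.
∂psi/∂a = 4a(a - 4)(a - 2) = 0 at a ∈ {0, 2, 4}; ∂psi/∂b = 15b(b - 2)(b + 2)(b + 4) = 0 at b ∈ {-4, -2, 0, 2}.
The Hessian is diagonal: diag(psi_aa, psi_bb). Second derivatives: psi_aa(0)=32, psi_aa(2)=-16, psi_aa(4)=32; psi_bb(-4)=-720, psi_bb(-2)=240, psi_bb(0)=-240, psi_bb(2)=720.
Saddle points occur where the two diagonal entries have opposite signs: (0, -4), (0, 0), (2, -2), (2, 2), (4, -4), (4, 0). Count: 6.

6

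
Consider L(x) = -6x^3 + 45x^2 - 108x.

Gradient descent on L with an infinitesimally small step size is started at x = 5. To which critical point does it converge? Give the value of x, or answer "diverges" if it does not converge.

L'(x) = -18(x - 3)(x - 2), so L'(5) = -108.
Gradient descent moves in the -L' direction, i.e. x is increasing.
There is no critical point above x=5, and L' keeps the same sign, so the iterate runs off to +∞.

diverges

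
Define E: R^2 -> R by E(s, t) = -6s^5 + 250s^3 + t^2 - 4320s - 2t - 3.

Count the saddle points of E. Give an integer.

2

E separates as a function of s plus a function of t, so ∇E=0 decouples.
∂E/∂s = -30(s - 4)(s - 3)(s + 3)(s + 4) = 0 at s ∈ {-4, -3, 3, 4}; ∂E/∂t = 2(t - 1) = 0 at t ∈ {1}.
The Hessian is diagonal: diag(E_ss, E_tt). Second derivatives: E_ss(-4)=1680, E_ss(-3)=-1260, E_ss(3)=1260, E_ss(4)=-1680; E_tt(1)=2.
Saddle points occur where the two diagonal entries have opposite signs: (-3, 1), (4, 1). Count: 2.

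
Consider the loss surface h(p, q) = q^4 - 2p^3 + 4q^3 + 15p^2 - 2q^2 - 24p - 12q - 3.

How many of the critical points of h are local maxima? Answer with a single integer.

1

h separates as a function of p plus a function of q, so ∇h=0 decouples.
∂h/∂p = -6(p - 4)(p - 1) = 0 at p ∈ {1, 4}; ∂h/∂q = 4(q - 1)(q + 1)(q + 3) = 0 at q ∈ {-3, -1, 1}.
The Hessian is diagonal: diag(h_pp, h_qq). Second derivatives: h_pp(1)=18, h_pp(4)=-18; h_qq(-3)=32, h_qq(-1)=-16, h_qq(1)=32.
Local maxima occur where both diagonal entries negative: (4, -1). Count: 1.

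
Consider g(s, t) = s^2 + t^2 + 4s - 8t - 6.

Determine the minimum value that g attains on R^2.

-26

g(s,t) separates as P(s) + Q(t) − 6, so its minimum is min P + min Q − 6.
P'(s) = 2s + 4 vanishes at s ∈ {-2}; Q'(t) = 2(t - 4) vanishes at t ∈ {4}.
Local minima of P (where P''>0): P(-2)=-4. Local minima of Q: Q(4)=-16.
So the global minimum of g is P(-2) + Q(4) − 6 = -4 − 16 − 6 = -26, attained at (-2, 4).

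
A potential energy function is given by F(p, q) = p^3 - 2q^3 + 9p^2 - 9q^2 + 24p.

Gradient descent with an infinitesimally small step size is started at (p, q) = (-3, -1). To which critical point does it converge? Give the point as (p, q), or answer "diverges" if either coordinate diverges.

(-2, -3)

F is separable, so gradient descent decouples: p follows -∂F/∂p, q follows -∂F/∂q.
∂F/∂p = 3(p + 2)(p + 4); at p=-3 this is -3, so p increases.
∂F/∂q = -6q(q + 3); at q=-1 this is 12, so q decreases.
p converges to its nearest critical value -2 (a local min of the p-part); q converges to -3. The iterate converges to (-2, -3).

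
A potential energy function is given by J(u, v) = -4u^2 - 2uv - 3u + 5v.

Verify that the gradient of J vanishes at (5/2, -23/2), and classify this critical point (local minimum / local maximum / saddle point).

saddle point

∇J = (-8u - 2v - 3, -2u + 5); substituting (5/2, -23/2) gives ∇J = (0, 0), so (5/2, -23/2) is indeed a critical point.
The Hessian of J is constant: H = [[-8, -2], [-2, 0]].
det(H) = (-8)·0 − (-2)² = -4.
Since det(H) < 0, H is indefinite and the critical point is a saddle point.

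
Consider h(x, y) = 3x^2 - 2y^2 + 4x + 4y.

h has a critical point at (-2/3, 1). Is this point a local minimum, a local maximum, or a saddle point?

The Hessian of h is constant: H = [[6, 0], [0, -4]].
det(H) = 6·(-4) − 0² = -24.
Since det(H) < 0, H is indefinite and the critical point is a saddle point.

saddle point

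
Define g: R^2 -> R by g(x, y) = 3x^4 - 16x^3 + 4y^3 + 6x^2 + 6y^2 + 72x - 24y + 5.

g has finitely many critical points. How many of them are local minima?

g separates as a function of x plus a function of y, so ∇g=0 decouples.
∂g/∂x = 12(x - 3)(x - 2)(x + 1) = 0 at x ∈ {-1, 2, 3}; ∂g/∂y = 12(y - 1)(y + 2) = 0 at y ∈ {-2, 1}.
The Hessian is diagonal: diag(g_xx, g_yy). Second derivatives: g_xx(-1)=144, g_xx(2)=-36, g_xx(3)=48; g_yy(-2)=-36, g_yy(1)=36.
Local minima occur where both diagonal entries positive: (-1, 1), (3, 1). Count: 2.

2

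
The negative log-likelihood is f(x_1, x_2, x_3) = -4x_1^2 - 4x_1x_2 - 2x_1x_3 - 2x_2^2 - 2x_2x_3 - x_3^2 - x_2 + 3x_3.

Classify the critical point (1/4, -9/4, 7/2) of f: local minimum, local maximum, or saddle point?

The Hessian is constant: H = [[-8, -4, -2], [-4, -4, -2], [-2, -2, -2]].
Leading principal minors: Δ₁ = -8, Δ₂ = 16, Δ₃ = -16.
The minors alternate sign starting negative (−, +, −), so H is negative definite: a local maximum.

local maximum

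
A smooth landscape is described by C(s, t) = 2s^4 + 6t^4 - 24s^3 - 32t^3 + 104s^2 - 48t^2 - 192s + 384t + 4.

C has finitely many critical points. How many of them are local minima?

C separates as a function of s plus a function of t, so ∇C=0 decouples.
∂C/∂s = 8(s - 4)(s - 3)(s - 2) = 0 at s ∈ {2, 3, 4}; ∂C/∂t = 24(t - 4)(t - 2)(t + 2) = 0 at t ∈ {-2, 2, 4}.
The Hessian is diagonal: diag(C_ss, C_tt). Second derivatives: C_ss(2)=16, C_ss(3)=-8, C_ss(4)=16; C_tt(-2)=576, C_tt(2)=-192, C_tt(4)=288.
Local minima occur where both diagonal entries positive: (2, -2), (2, 4), (4, -2), (4, 4). Count: 4.

4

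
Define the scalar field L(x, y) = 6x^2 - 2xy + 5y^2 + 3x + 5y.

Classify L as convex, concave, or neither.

L is quadratic, so its Hessian is the constant matrix H = [[12, -2], [-2, 10]].
det(H) = 116, tr(H) = 22.
det(H) > 0 and tr(H) > 0, so H is positive definite everywhere: convex.

convex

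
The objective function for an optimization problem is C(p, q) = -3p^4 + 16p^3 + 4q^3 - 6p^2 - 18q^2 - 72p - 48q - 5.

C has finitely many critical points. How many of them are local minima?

C separates as a function of p plus a function of q, so ∇C=0 decouples.
∂C/∂p = -12(p - 3)(p - 2)(p + 1) = 0 at p ∈ {-1, 2, 3}; ∂C/∂q = 12(q - 4)(q + 1) = 0 at q ∈ {-1, 4}.
The Hessian is diagonal: diag(C_pp, C_qq). Second derivatives: C_pp(-1)=-144, C_pp(2)=36, C_pp(3)=-48; C_qq(-1)=-60, C_qq(4)=60.
Local minima occur where both diagonal entries positive: (2, 4). Count: 1.

1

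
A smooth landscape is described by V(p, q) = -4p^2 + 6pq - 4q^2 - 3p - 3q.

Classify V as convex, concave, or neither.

concave

V is quadratic, so its Hessian is the constant matrix H = [[-8, 6], [6, -8]].
det(H) = 28, tr(H) = -16.
det(H) > 0 and tr(H) < 0, so H is negative definite everywhere: concave.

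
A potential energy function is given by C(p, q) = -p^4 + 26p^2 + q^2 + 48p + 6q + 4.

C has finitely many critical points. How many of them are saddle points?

C separates as a function of p plus a function of q, so ∇C=0 decouples.
∂C/∂p = -4(p - 4)(p + 1)(p + 3) = 0 at p ∈ {-3, -1, 4}; ∂C/∂q = 2(q + 3) = 0 at q ∈ {-3}.
The Hessian is diagonal: diag(C_pp, C_qq). Second derivatives: C_pp(-3)=-56, C_pp(-1)=40, C_pp(4)=-140; C_qq(-3)=2.
Saddle points occur where the two diagonal entries have opposite signs: (-3, -3), (4, -3). Count: 2.

2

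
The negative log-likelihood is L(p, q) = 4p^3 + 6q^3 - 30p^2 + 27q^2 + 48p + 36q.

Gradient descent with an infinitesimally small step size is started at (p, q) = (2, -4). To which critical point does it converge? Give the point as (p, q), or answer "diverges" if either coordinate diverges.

diverges

L is separable, so gradient descent decouples: p follows -∂L/∂p, q follows -∂L/∂q.
∂L/∂p = 12(p - 4)(p - 1); at p=2 this is -24, so p increases.
∂L/∂q = 18(q + 1)(q + 2); at q=-4 this is 108, so q decreases.
The q-coordinate has no critical point in that direction and runs off to infinity.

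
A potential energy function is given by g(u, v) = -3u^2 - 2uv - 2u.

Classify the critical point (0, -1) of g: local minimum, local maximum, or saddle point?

saddle point

The Hessian of g is constant: H = [[-6, -2], [-2, 0]].
det(H) = (-6)·0 − (-2)² = -4.
Since det(H) < 0, H is indefinite and the critical point is a saddle point.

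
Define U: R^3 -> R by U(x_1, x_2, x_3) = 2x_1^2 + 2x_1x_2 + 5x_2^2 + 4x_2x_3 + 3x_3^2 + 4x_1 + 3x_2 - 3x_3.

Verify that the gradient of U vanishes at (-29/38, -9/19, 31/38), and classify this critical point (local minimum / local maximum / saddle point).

∇U = (4x_1 + 2x_2 + 4, 2x_1 + 10x_2 + 4x_3 + 3, 4x_2 + 6x_3 - 3); substituting (-29/38, -9/19, 31/38) gives ∇U = (0, 0, 0), so (-29/38, -9/19, 31/38) is indeed a critical point.
The Hessian is constant: H = [[4, 2, 0], [2, 10, 4], [0, 4, 6]].
Leading principal minors: Δ₁ = 4, Δ₂ = 36, Δ₃ = 152.
All leading minors are positive, so H is positive definite: a local minimum.

local minimum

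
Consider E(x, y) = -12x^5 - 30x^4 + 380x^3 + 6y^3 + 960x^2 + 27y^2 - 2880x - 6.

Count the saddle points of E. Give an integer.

4

E separates as a function of x plus a function of y, so ∇E=0 decouples.
∂E/∂x = -60(x - 4)(x - 1)(x + 3)(x + 4) = 0 at x ∈ {-4, -3, 1, 4}; ∂E/∂y = 18y(y + 3) = 0 at y ∈ {-3, 0}.
The Hessian is diagonal: diag(E_xx, E_yy). Second derivatives: E_xx(-4)=2400, E_xx(-3)=-1680, E_xx(1)=3600, E_xx(4)=-10080; E_yy(-3)=-54, E_yy(0)=54.
Saddle points occur where the two diagonal entries have opposite signs: (-4, -3), (-3, 0), (1, -3), (4, 0). Count: 4.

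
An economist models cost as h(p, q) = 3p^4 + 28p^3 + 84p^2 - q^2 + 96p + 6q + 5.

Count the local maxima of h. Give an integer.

h separates as a function of p plus a function of q, so ∇h=0 decouples.
∂h/∂p = 12(p + 1)(p + 2)(p + 4) = 0 at p ∈ {-4, -2, -1}; ∂h/∂q = -2(q - 3) = 0 at q ∈ {3}.
The Hessian is diagonal: diag(h_pp, h_qq). Second derivatives: h_pp(-4)=72, h_pp(-2)=-24, h_pp(-1)=36; h_qq(3)=-2.
Local maxima occur where both diagonal entries negative: (-2, 3). Count: 1.

1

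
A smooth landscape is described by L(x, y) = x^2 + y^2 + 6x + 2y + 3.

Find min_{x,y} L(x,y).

-7

L(x,y) separates as P(x) + Q(y) + 3, so its minimum is min P + min Q + 3.
P'(x) = 2x + 6 vanishes at x ∈ {-3}; Q'(y) = 2y + 2 vanishes at y ∈ {-1}.
Local minima of P (where P''>0): P(-3)=-9. Local minima of Q: Q(-1)=-1.
So the global minimum of L is P(-3) + Q(-1) + 3 = -9 − 1 + 3 = -7, attained at (-3, -1).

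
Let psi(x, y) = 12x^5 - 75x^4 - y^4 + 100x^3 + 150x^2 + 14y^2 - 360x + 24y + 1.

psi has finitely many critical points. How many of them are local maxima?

4

psi separates as a function of x plus a function of y, so ∇psi=0 decouples.
∂psi/∂x = 60(x - 3)(x - 2)(x - 1)(x + 1) = 0 at x ∈ {-1, 1, 2, 3}; ∂psi/∂y = -4(y - 3)(y + 1)(y + 2) = 0 at y ∈ {-2, -1, 3}.
The Hessian is diagonal: diag(psi_xx, psi_yy). Second derivatives: psi_xx(-1)=-1440, psi_xx(1)=240, psi_xx(2)=-180, psi_xx(3)=480; psi_yy(-2)=-20, psi_yy(-1)=16, psi_yy(3)=-80.
Local maxima occur where both diagonal entries negative: (-1, -2), (-1, 3), (2, -2), (2, 3). Count: 4.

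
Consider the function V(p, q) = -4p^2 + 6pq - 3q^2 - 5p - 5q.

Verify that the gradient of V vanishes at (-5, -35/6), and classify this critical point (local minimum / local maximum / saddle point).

∇V = (-8p + 6q - 5, 6p - 6q - 5); substituting (-5, -35/6) gives ∇V = (0, 0), so (-5, -35/6) is indeed a critical point.
The Hessian of V is constant: H = [[-8, 6], [6, -6]].
det(H) = (-8)·(-6) − 6² = 12.
det(H) > 0 and tr(H) = -14 < 0, so H is negative definite and the point is a local maximum.

local maximum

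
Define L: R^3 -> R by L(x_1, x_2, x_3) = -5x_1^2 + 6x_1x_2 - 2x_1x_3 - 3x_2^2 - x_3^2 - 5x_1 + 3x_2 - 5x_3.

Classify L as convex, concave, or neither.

L is quadratic, so its Hessian is the constant matrix H = [[-10, 6, -2], [6, -6, 0], [-2, 0, -2]].
Leading principal minors: -10, 24, -24.
Signs alternate −, +, − ⇒ H ≺ 0 ⇒ concave.

concave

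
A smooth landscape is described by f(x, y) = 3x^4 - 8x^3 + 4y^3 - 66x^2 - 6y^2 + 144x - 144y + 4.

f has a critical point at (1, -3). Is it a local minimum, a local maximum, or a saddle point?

The mixed partial ∂²f/∂x∂y is 0, so the Hessian at any point is diag(f_xx, f_yy) = diag(12(3x^2 - 4x - 11), 12(2y - 1)).
At (1, -3): H = diag(-144, -84).
Both eigenvalues are negative, so H is negative definite: a local maximum.

local maximum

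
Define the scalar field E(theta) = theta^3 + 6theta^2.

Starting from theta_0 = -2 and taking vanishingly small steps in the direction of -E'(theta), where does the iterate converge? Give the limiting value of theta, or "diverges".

0

E'(theta) = 3theta(theta + 4), so E'(-2) = -12.
Gradient descent moves in the -E' direction, i.e. theta is increasing.
The nearest critical point in that direction is theta = 0, where E'' = 12 > 0 (a local minimum). The iterate converges there.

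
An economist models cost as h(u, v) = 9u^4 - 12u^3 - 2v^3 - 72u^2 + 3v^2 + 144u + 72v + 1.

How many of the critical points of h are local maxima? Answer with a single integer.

h separates as a function of u plus a function of v, so ∇h=0 decouples.
∂h/∂u = 36(u - 2)(u - 1)(u + 2) = 0 at u ∈ {-2, 1, 2}; ∂h/∂v = -6(v - 4)(v + 3) = 0 at v ∈ {-3, 4}.
The Hessian is diagonal: diag(h_uu, h_vv). Second derivatives: h_uu(-2)=432, h_uu(1)=-108, h_uu(2)=144; h_vv(-3)=42, h_vv(4)=-42.
Local maxima occur where both diagonal entries negative: (1, 4). Count: 1.

1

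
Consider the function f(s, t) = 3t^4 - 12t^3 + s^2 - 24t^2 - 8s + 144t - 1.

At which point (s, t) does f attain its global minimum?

f(s,t) separates as P(s) + Q(t) − 1, so its minimum is min P + min Q − 1.
P'(s) = 2s - 8 vanishes at s ∈ {4}; Q'(t) = 12(t - 3)(t - 2)(t + 2) vanishes at t ∈ {-2, 2, 3}.
Local minima of P (where P''>0): P(4)=-16. Local minima of Q: Q(-2)=-240, Q(3)=135.
So the global minimum of f is P(4) + Q(-2) − 1 = -16 − 240 − 1 = -257, attained at (4, -2).

(4, -2)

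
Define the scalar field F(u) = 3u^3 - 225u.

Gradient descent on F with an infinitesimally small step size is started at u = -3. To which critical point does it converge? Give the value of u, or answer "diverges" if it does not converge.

5

F'(u) = 9(u - 5)(u + 5), so F'(-3) = -144.
Gradient descent moves in the -F' direction, i.e. u is increasing.
The nearest critical point in that direction is u = 5, where F'' = 90 > 0 (a local minimum). The iterate converges there.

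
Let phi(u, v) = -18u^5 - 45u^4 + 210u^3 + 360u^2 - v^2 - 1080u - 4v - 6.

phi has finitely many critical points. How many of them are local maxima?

phi separates as a function of u plus a function of v, so ∇phi=0 decouples.
∂phi/∂u = -90(u - 2)(u - 1)(u + 2)(u + 3) = 0 at u ∈ {-3, -2, 1, 2}; ∂phi/∂v = -2(v + 2) = 0 at v ∈ {-2}.
The Hessian is diagonal: diag(phi_uu, phi_vv). Second derivatives: phi_uu(-3)=1800, phi_uu(-2)=-1080, phi_uu(1)=1080, phi_uu(2)=-1800; phi_vv(-2)=-2.
Local maxima occur where both diagonal entries negative: (-2, -2), (2, -2). Count: 2.

2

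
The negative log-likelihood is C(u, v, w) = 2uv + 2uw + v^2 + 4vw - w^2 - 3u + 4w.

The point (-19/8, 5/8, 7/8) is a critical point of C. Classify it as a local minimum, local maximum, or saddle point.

The Hessian is constant: H = [[0, 2, 2], [2, 2, 4], [2, 4, -2]].
Leading principal minors: Δ₁ = 0, Δ₂ = -4, Δ₃ = 32.
The minors fit neither the all-positive nor the alternating-sign pattern, so H is indefinite: a saddle point.

saddle point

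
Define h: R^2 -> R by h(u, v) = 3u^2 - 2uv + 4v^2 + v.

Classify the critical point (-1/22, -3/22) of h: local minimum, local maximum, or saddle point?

local minimum

The Hessian of h is constant: H = [[6, -2], [-2, 8]].
det(H) = 6·8 − (-2)² = 44.
det(H) > 0 and tr(H) = 14 > 0, so H is positive definite and the point is a local minimum.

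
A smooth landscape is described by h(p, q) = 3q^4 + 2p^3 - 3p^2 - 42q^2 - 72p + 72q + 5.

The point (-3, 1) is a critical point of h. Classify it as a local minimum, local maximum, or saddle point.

The mixed partial ∂²h/∂p∂q is 0, so the Hessian at any point is diag(h_pp, h_qq) = diag(6(2p - 1), 12(3q^2 - 7)).
At (-3, 1): H = diag(-42, -48).
Both eigenvalues are negative, so H is negative definite: a local maximum.

local maximum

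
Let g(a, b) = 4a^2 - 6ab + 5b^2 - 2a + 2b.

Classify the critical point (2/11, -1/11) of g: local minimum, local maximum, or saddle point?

The Hessian of g is constant: H = [[8, -6], [-6, 10]].
det(H) = 8·10 − (-6)² = 44.
det(H) > 0 and tr(H) = 18 > 0, so H is positive definite and the point is a local minimum.

local minimum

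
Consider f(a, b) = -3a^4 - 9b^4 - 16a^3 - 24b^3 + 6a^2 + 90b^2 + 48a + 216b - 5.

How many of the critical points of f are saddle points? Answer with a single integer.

4

f separates as a function of a plus a function of b, so ∇f=0 decouples.
∂f/∂a = -12(a - 1)(a + 1)(a + 4) = 0 at a ∈ {-4, -1, 1}; ∂f/∂b = -36(b - 2)(b + 1)(b + 3) = 0 at b ∈ {-3, -1, 2}.
The Hessian is diagonal: diag(f_aa, f_bb). Second derivatives: f_aa(-4)=-180, f_aa(-1)=72, f_aa(1)=-120; f_bb(-3)=-360, f_bb(-1)=216, f_bb(2)=-540.
Saddle points occur where the two diagonal entries have opposite signs: (-4, -1), (-1, -3), (-1, 2), (1, -1). Count: 4.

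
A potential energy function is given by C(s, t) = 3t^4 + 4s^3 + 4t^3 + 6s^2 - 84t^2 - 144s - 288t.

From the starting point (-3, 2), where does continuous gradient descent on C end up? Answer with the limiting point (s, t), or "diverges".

C is separable, so gradient descent decouples: s follows -∂C/∂s, t follows -∂C/∂t.
∂C/∂s = 12(s - 3)(s + 4); at s=-3 this is -72, so s increases.
∂C/∂t = 12(t - 4)(t + 2)(t + 3); at t=2 this is -480, so t increases.
s converges to its nearest critical value 3 (a local min of the s-part); t converges to 4. The iterate converges to (3, 4).

(3, 4)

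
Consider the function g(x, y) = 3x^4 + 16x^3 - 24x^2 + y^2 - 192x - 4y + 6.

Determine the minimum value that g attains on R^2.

g(x,y) separates as P(x) + Q(y) + 6, so its minimum is min P + min Q + 6.
P'(x) = 12(x - 2)(x + 2)(x + 4) vanishes at x ∈ {-4, -2, 2}; Q'(y) = 2y - 4 vanishes at y ∈ {2}.
Local minima of P (where P''>0): P(-4)=128, P(2)=-304. Local minima of Q: Q(2)=-4.
So the global minimum of g is P(2) + Q(2) + 6 = -304 − 4 + 6 = -302, attained at (2, 2).

-302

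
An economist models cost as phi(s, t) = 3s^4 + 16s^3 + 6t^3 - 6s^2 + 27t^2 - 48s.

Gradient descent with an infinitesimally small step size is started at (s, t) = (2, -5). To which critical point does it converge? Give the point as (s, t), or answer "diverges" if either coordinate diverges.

phi is separable, so gradient descent decouples: s follows -∂phi/∂s, t follows -∂phi/∂t.
∂phi/∂s = 12(s - 1)(s + 1)(s + 4); at s=2 this is 216, so s decreases.
∂phi/∂t = 18t(t + 3); at t=-5 this is 180, so t decreases.
The t-coordinate has no critical point in that direction and runs off to infinity.

diverges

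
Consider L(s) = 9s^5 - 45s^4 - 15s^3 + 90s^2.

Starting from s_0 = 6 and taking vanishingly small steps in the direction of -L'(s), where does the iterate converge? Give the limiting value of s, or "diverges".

4

L'(s) = 45s(s - 4)(s - 1)(s + 1), so L'(6) = 18900.
Gradient descent moves in the -L' direction, i.e. s is decreasing.
The nearest critical point in that direction is s = 4, where L'' = 2700 > 0 (a local minimum). The iterate converges there.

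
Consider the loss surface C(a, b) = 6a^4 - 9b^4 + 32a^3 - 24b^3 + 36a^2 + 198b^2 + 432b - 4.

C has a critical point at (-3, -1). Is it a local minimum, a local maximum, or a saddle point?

local minimum

The mixed partial ∂²C/∂a∂b is 0, so the Hessian at any point is diag(C_aa, C_bb) = diag(24(3a^2 + 8a + 3), 36(-3b^2 - 4b + 11)).
At (-3, -1): H = diag(144, 432).
Both eigenvalues are positive, so H is positive definite: a local minimum.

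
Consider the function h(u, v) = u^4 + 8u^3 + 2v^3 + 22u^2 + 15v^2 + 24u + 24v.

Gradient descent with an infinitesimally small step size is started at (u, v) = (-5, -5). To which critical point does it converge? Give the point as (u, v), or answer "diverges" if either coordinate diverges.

h is separable, so gradient descent decouples: u follows -∂h/∂u, v follows -∂h/∂v.
∂h/∂u = 4(u + 1)(u + 2)(u + 3); at u=-5 this is -96, so u increases.
∂h/∂v = 6(v + 1)(v + 4); at v=-5 this is 24, so v decreases.
The v-coordinate has no critical point in that direction and runs off to infinity.

diverges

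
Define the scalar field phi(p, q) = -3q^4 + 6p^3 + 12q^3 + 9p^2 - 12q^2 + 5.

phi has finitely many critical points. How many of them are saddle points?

phi separates as a function of p plus a function of q, so ∇phi=0 decouples.
∂phi/∂p = 18p(p + 1) = 0 at p ∈ {-1, 0}; ∂phi/∂q = -12q(q - 2)(q - 1) = 0 at q ∈ {0, 1, 2}.
The Hessian is diagonal: diag(phi_pp, phi_qq). Second derivatives: phi_pp(-1)=-18, phi_pp(0)=18; phi_qq(0)=-24, phi_qq(1)=12, phi_qq(2)=-24.
Saddle points occur where the two diagonal entries have opposite signs: (-1, 1), (0, 0), (0, 2). Count: 3.

3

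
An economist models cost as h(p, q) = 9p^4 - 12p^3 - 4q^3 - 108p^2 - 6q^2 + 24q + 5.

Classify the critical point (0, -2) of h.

saddle point

The mixed partial ∂²h/∂p∂q is 0, so the Hessian at any point is diag(h_pp, h_qq) = diag(36(3p^2 - 2p - 6), -12(2q + 1)).
At (0, -2): H = diag(-216, 36).
The eigenvalues have opposite signs, so H is indefinite: a saddle point.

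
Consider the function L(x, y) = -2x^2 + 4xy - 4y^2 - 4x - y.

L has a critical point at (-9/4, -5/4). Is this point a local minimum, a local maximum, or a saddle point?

local maximum

The Hessian of L is constant: H = [[-4, 4], [4, -8]].
det(H) = (-4)·(-8) − 4² = 16.
det(H) > 0 and tr(H) = -12 < 0, so H is negative definite and the point is a local maximum.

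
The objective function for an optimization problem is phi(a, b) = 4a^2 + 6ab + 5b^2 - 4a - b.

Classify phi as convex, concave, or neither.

convex

phi is quadratic, so its Hessian is the constant matrix H = [[8, 6], [6, 10]].
det(H) = 44, tr(H) = 18.
det(H) > 0 and tr(H) > 0, so H is positive definite everywhere: convex.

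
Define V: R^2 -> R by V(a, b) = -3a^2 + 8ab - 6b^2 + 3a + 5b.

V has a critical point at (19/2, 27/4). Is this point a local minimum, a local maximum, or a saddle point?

The Hessian of V is constant: H = [[-6, 8], [8, -12]].
det(H) = (-6)·(-12) − 8² = 8.
det(H) > 0 and tr(H) = -18 < 0, so H is negative definite and the point is a local maximum.

local maximum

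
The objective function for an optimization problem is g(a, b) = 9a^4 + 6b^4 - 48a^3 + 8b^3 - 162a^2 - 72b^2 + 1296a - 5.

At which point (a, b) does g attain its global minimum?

(-3, -3)

g(a,b) separates as P(a) + Q(b) − 5, so its minimum is min P + min Q − 5.
P'(a) = 36(a - 4)(a - 3)(a + 3) vanishes at a ∈ {-3, 3, 4}; Q'(b) = 24b(b - 2)(b + 3) vanishes at b ∈ {-3, 0, 2}.
Local minima of P (where P''>0): P(-3)=-3321, P(4)=1824. Local minima of Q: Q(-3)=-378, Q(2)=-128.
So the global minimum of g is P(-3) + Q(-3) − 5 = -3321 − 378 − 5 = -3704, attained at (-3, -3).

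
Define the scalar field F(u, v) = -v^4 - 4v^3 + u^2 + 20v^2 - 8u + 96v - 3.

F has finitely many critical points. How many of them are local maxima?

F separates as a function of u plus a function of v, so ∇F=0 decouples.
∂F/∂u = 2(u - 4) = 0 at u ∈ {4}; ∂F/∂v = -4(v - 3)(v + 2)(v + 4) = 0 at v ∈ {-4, -2, 3}.
The Hessian is diagonal: diag(F_uu, F_vv). Second derivatives: F_uu(4)=2; F_vv(-4)=-56, F_vv(-2)=40, F_vv(3)=-140.
Local maxima occur where both diagonal entries negative: none. Count: 0.

0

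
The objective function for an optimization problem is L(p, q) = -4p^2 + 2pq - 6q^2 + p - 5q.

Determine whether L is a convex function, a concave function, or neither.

concave

L is quadratic, so its Hessian is the constant matrix H = [[-8, 2], [2, -12]].
det(H) = 92, tr(H) = -20.
det(H) > 0 and tr(H) < 0, so H is negative definite everywhere: concave.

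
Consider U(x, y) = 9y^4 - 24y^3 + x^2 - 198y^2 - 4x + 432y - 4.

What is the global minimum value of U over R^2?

U(x,y) separates as P(x) + Q(y) − 4, so its minimum is min P + min Q − 4.
P'(x) = 2x - 4 vanishes at x ∈ {2}; Q'(y) = 36(y - 4)(y - 1)(y + 3) vanishes at y ∈ {-3, 1, 4}.
Local minima of P (where P''>0): P(2)=-4. Local minima of Q: Q(-3)=-1701, Q(4)=-672.
So the global minimum of U is P(2) + Q(-3) − 4 = -4 − 1701 − 4 = -1709, attained at (2, -3).

-1709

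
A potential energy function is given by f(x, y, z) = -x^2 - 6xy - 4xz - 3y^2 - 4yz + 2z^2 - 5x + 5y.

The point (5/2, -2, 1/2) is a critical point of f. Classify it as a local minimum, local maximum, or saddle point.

The Hessian is constant: H = [[-2, -6, -4], [-6, -6, -4], [-4, -4, 4]].
Leading principal minors: Δ₁ = -2, Δ₂ = -24, Δ₃ = -160.
The minors fit neither the all-positive nor the alternating-sign pattern, so H is indefinite: a saddle point.

saddle point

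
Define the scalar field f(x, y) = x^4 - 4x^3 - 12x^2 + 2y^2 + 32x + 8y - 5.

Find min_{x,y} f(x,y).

-77

f(x,y) separates as P(x) + Q(y) − 5, so its minimum is min P + min Q − 5.
P'(x) = 4(x - 4)(x - 1)(x + 2) vanishes at x ∈ {-2, 1, 4}; Q'(y) = 4y + 8 vanishes at y ∈ {-2}.
Local minima of P (where P''>0): P(-2)=-64, P(4)=-64. Local minima of Q: Q(-2)=-8.
So the global minimum of f is P(-2) + Q(-2) − 5 = -64 − 8 − 5 = -77, attained at (-2, -2).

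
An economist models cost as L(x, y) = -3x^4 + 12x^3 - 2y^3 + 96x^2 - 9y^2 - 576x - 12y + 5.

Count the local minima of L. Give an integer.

1

L separates as a function of x plus a function of y, so ∇L=0 decouples.
∂L/∂x = -12(x - 4)(x - 3)(x + 4) = 0 at x ∈ {-4, 3, 4}; ∂L/∂y = -6(y + 1)(y + 2) = 0 at y ∈ {-2, -1}.
The Hessian is diagonal: diag(L_xx, L_yy). Second derivatives: L_xx(-4)=-672, L_xx(3)=84, L_xx(4)=-96; L_yy(-2)=6, L_yy(-1)=-6.
Local minima occur where both diagonal entries positive: (3, -2). Count: 1.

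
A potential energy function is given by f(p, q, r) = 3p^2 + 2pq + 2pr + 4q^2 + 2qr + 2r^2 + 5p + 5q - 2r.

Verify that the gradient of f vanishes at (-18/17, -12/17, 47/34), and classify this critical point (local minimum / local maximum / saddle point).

local minimum

∇f = (6p + 2q + 2r + 5, 2p + 8q + 2r + 5, 2p + 2q + 4r - 2); substituting (-18/17, -12/17, 47/34) gives ∇f = (0, 0, 0), so (-18/17, -12/17, 47/34) is indeed a critical point.
The Hessian is constant: H = [[6, 2, 2], [2, 8, 2], [2, 2, 4]].
Leading principal minors: Δ₁ = 6, Δ₂ = 44, Δ₃ = 136.
All leading minors are positive, so H is positive definite: a local minimum.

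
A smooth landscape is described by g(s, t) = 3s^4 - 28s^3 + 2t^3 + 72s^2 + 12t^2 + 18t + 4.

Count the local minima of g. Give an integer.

2

g separates as a function of s plus a function of t, so ∇g=0 decouples.
∂g/∂s = 12s(s - 4)(s - 3) = 0 at s ∈ {0, 3, 4}; ∂g/∂t = 6(t + 1)(t + 3) = 0 at t ∈ {-3, -1}.
The Hessian is diagonal: diag(g_ss, g_tt). Second derivatives: g_ss(0)=144, g_ss(3)=-36, g_ss(4)=48; g_tt(-3)=-12, g_tt(-1)=12.
Local minima occur where both diagonal entries positive: (0, -1), (4, -1). Count: 2.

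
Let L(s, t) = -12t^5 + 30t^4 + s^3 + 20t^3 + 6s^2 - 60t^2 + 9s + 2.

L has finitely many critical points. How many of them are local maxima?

L separates as a function of s plus a function of t, so ∇L=0 decouples.
∂L/∂s = 3(s + 1)(s + 3) = 0 at s ∈ {-3, -1}; ∂L/∂t = -60t(t - 2)(t - 1)(t + 1) = 0 at t ∈ {-1, 0, 1, 2}.
The Hessian is diagonal: diag(L_ss, L_tt). Second derivatives: L_ss(-3)=-6, L_ss(-1)=6; L_tt(-1)=360, L_tt(0)=-120, L_tt(1)=120, L_tt(2)=-360.
Local maxima occur where both diagonal entries negative: (-3, 0), (-3, 2). Count: 2.

2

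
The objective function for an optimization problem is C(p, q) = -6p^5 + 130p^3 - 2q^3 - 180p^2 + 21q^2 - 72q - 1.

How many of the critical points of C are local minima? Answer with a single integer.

2

C separates as a function of p plus a function of q, so ∇C=0 decouples.
∂C/∂p = -30p(p - 3)(p - 1)(p + 4) = 0 at p ∈ {-4, 0, 1, 3}; ∂C/∂q = -6(q - 4)(q - 3) = 0 at q ∈ {3, 4}.
The Hessian is diagonal: diag(C_pp, C_qq). Second derivatives: C_pp(-4)=4200, C_pp(0)=-360, C_pp(1)=300, C_pp(3)=-1260; C_qq(3)=6, C_qq(4)=-6.
Local minima occur where both diagonal entries positive: (-4, 3), (1, 3). Count: 2.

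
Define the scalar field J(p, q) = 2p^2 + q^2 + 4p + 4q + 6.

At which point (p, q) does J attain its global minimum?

J(p,q) separates as A(p) + B(q) + 6, so its minimum is min A + min B + 6.
A'(p) = 4p + 4 vanishes at p ∈ {-1}; B'(q) = 2q + 4 vanishes at q ∈ {-2}.
Local minima of A (where A''>0): A(-1)=-2. Local minima of B: B(-2)=-4.
So the global minimum of J is A(-1) + B(-2) + 6 = -2 − 4 + 6 = 0, attained at (-1, -2).

(-1, -2)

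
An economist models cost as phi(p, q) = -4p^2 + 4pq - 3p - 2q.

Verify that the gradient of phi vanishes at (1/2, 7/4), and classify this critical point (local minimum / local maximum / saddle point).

saddle point

∇phi = (-8p + 4q - 3, 4p - 2); substituting (1/2, 7/4) gives ∇phi = (0, 0), so (1/2, 7/4) is indeed a critical point.
The Hessian of phi is constant: H = [[-8, 4], [4, 0]].
det(H) = (-8)·0 − 4² = -16.
Since det(H) < 0, H is indefinite and the critical point is a saddle point.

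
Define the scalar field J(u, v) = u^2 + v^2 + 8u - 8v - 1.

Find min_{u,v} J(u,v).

J(u,v) separates as P(u) + Q(v) − 1, so its minimum is min P + min Q − 1.
P'(u) = 2u + 8 vanishes at u ∈ {-4}; Q'(v) = 2v - 8 vanishes at v ∈ {4}.
Local minima of P (where P''>0): P(-4)=-16. Local minima of Q: Q(4)=-16.
So the global minimum of J is P(-4) + Q(4) − 1 = -16 − 16 − 1 = -33, attained at (-4, 4).

-33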